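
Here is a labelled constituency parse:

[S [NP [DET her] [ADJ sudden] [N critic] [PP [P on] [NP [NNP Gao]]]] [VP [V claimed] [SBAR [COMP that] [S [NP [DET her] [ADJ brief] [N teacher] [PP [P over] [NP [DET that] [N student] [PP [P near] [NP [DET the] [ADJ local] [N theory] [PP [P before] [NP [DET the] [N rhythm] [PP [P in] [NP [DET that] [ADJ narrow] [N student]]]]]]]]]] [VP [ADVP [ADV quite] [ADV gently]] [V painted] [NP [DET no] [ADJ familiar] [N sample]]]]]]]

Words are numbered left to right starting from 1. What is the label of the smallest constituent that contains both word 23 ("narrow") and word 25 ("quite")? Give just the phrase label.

S

The smallest bracket enclosing both words is [S her brief teacher over that student near the local theory before the rhythm in that narrow student quite gently painted no familiar sample], so the label is S.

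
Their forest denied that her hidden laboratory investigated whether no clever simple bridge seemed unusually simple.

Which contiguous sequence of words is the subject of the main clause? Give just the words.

"their forest" is the NP that combines with the VP headed by "denied" to form the main clause — the subject.

their forest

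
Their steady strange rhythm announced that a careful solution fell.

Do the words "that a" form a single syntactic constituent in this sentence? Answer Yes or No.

The sequence begins inside the complementizer "that" and ends inside the clause "a careful solution fell"; it crosses a phrase boundary, so no single node in the tree spans exactly those words.

No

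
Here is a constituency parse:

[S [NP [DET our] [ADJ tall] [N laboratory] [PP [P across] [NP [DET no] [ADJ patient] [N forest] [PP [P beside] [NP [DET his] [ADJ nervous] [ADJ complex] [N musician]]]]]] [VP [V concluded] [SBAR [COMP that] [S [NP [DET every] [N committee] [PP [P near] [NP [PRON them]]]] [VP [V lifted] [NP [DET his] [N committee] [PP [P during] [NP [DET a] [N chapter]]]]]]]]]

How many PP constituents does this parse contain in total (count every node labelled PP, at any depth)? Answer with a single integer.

Listing each PP by its span: [PP across no patient forest beside his nervous complex musician]; [PP beside his nervous complex musician]; [PP near them]; [PP during a chapter] — that makes 4.

4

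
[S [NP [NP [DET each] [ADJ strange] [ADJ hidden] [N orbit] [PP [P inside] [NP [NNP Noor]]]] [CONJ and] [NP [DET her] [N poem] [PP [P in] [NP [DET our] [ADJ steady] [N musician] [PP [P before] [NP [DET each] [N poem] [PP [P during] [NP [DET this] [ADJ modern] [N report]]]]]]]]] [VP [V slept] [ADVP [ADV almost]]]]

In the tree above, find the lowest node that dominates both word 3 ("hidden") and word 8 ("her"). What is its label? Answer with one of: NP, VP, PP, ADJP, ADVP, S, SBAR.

NP

Word 3 lies under S → NP → NP → ADJ; word 8 lies under S → NP → NP → DET. The lowest shared node is the NP.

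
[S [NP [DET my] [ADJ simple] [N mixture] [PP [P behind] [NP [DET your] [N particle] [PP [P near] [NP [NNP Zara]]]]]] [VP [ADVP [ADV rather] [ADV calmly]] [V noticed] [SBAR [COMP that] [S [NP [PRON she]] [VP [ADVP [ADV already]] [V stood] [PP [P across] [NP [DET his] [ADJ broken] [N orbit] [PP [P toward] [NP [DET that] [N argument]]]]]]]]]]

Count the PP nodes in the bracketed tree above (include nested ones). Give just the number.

4

The PP constituents are: [PP behind your particle near Zara]; [PP near Zara]; [PP across his broken orbit toward that argument]; [PP toward that argument]. Total: 4.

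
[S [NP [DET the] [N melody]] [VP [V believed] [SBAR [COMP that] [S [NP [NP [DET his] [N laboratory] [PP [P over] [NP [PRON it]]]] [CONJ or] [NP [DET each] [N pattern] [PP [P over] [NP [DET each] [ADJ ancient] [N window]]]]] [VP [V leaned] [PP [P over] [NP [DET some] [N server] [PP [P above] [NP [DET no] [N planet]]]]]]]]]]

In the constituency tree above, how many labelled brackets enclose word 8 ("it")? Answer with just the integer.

Counting open brackets not yet closed at "it": [S [VP [SBAR [S [NP [NP [PP [NP [PRON = 9.

9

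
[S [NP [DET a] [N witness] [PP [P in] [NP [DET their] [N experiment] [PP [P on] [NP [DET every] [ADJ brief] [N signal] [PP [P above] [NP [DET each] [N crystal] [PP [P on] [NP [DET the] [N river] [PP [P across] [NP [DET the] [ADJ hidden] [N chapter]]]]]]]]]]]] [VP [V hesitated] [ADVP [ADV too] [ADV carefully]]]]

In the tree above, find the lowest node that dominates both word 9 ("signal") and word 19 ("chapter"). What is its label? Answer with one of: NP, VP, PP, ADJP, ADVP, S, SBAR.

NP

The smallest bracket enclosing both words is [NP every brief signal above each crystal on the river across the hidden chapter], so the label is NP.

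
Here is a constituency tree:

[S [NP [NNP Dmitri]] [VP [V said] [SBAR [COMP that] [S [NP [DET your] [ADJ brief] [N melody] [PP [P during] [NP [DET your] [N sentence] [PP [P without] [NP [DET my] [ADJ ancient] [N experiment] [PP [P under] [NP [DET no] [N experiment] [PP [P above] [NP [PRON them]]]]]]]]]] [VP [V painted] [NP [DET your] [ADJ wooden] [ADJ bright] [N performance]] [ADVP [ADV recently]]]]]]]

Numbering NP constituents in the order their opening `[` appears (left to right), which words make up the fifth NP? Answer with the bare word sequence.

no experiment above them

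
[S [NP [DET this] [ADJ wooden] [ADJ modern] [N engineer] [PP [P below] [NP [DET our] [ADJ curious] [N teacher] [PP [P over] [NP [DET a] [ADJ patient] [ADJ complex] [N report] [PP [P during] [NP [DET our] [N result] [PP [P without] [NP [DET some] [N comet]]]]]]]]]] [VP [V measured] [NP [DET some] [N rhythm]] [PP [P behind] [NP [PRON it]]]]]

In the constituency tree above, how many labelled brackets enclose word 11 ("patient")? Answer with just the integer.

Counting open brackets not yet closed at "patient": [S [NP [PP [NP [PP [NP [ADJ = 7.

7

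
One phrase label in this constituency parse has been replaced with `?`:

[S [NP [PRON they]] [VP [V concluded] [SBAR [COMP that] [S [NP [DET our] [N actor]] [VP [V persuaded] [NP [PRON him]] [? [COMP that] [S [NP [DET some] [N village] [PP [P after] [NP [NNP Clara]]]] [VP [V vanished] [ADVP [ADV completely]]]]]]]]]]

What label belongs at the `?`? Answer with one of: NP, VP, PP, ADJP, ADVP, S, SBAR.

SBAR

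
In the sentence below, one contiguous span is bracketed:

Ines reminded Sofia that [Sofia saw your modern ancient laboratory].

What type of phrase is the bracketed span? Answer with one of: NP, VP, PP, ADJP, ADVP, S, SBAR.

The bracketed span "Sofia saw your modern ancient laboratory" is headed by "saw", making it a clause (S).

S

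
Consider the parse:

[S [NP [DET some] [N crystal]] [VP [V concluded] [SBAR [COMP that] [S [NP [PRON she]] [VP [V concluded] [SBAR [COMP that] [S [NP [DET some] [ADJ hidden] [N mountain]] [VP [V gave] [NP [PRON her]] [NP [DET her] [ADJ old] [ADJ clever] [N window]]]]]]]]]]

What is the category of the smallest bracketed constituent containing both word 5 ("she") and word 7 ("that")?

S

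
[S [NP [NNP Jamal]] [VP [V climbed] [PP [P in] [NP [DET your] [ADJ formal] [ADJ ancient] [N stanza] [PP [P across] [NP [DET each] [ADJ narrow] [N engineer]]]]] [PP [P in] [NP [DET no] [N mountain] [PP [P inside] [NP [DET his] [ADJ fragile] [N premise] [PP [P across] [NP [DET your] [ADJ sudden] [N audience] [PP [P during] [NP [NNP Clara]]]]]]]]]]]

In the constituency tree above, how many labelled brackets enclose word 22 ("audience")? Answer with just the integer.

Path from the root down to the word: S → VP → PP → NP → PP → NP → PP → NP → N. That is 9 enclosing brackets.

9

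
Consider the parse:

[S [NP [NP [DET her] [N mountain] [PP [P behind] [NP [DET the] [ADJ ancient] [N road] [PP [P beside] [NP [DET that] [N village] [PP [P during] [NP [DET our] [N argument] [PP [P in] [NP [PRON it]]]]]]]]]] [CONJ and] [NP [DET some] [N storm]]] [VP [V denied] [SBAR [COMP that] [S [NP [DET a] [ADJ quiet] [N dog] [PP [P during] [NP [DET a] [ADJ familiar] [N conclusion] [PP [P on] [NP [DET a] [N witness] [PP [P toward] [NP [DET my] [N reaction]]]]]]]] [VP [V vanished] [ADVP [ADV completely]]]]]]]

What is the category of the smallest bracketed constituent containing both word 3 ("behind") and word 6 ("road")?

PP

Word 3 lies under S → NP → NP → PP → P; word 6 lies under S → NP → NP → PP → NP → N. The lowest shared node is the PP.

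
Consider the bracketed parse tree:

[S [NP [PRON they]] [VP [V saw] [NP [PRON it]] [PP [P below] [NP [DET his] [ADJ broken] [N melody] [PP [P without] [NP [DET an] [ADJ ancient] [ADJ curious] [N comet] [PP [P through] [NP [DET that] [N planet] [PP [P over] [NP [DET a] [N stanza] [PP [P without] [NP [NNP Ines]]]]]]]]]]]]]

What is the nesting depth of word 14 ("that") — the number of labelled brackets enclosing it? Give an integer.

9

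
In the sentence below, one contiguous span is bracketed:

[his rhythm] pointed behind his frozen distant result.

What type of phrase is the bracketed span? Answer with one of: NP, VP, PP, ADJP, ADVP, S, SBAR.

The span is built around the noun "rhythm" — a noun phrase (NP).

NP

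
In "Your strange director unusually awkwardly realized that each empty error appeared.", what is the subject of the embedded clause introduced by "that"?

The subject of the embedded clause introduced by "that" is the NP immediately before the verb "appeared": "each empty error".

each empty error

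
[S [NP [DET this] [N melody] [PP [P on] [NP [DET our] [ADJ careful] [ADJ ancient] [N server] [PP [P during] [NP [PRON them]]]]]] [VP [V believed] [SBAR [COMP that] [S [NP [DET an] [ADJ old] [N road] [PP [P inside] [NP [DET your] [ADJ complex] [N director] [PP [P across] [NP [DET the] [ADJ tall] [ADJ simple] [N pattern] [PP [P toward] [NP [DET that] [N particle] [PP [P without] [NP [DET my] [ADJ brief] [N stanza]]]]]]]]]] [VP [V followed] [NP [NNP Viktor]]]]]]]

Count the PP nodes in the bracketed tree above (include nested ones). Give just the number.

6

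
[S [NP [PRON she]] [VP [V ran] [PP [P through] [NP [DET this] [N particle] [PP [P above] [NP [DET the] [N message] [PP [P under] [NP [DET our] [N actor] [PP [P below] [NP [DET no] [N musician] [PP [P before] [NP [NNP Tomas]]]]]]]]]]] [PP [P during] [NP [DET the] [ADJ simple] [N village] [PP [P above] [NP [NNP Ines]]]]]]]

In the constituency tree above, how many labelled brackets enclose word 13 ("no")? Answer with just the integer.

The word sits inside DET, which is inside NP, inside PP, inside NP, inside PP, inside NP, inside PP, inside NP, inside PP, inside VP, inside S — 11 brackets in all.

11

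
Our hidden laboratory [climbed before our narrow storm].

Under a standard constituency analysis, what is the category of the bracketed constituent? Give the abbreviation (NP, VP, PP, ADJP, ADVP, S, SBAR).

The span is built around the verb "climbed" — a verb phrase (VP).

VP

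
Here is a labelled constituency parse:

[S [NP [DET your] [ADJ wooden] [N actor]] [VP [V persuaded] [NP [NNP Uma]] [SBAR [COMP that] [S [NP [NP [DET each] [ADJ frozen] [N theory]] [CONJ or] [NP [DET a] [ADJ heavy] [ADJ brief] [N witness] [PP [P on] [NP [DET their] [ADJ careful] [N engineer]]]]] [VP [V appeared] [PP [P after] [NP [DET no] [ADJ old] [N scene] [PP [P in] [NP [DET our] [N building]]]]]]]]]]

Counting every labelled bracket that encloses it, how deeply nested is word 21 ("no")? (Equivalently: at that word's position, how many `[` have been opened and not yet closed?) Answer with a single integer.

8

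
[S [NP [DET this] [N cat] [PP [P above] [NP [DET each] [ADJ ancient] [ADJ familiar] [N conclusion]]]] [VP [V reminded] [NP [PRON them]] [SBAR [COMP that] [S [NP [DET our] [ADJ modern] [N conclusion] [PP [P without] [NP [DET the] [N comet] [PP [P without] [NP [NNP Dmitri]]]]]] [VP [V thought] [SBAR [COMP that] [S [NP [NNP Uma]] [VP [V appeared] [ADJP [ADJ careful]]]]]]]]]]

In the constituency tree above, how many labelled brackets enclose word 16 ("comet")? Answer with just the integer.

Counting open brackets not yet closed at "comet": [S [VP [SBAR [S [NP [PP [NP [N = 8.

8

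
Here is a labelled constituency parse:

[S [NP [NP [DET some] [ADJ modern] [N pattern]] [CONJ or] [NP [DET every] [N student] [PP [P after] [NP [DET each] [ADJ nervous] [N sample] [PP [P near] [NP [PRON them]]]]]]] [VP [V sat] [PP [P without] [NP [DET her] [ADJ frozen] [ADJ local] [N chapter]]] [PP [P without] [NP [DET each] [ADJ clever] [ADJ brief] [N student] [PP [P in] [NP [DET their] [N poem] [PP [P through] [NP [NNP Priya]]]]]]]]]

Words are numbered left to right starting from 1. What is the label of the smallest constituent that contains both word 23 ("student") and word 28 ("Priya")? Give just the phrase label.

NP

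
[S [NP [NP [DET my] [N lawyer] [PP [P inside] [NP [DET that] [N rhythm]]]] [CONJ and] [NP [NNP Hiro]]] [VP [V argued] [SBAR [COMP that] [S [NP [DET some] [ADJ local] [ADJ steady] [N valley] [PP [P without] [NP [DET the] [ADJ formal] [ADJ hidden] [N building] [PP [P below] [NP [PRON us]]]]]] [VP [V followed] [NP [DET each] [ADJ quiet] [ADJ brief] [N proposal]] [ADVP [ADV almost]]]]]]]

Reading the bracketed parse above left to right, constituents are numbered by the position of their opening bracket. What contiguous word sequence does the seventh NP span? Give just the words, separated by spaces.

us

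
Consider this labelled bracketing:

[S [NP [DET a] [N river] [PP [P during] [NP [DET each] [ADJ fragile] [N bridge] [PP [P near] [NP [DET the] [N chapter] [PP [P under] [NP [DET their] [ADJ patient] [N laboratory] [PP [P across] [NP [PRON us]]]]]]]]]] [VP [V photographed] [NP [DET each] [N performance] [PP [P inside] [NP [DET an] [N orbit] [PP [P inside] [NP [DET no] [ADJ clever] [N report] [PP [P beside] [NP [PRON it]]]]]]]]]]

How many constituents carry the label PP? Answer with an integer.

7

Scanning left to right, an opening `[PP` appears at word positions 3, 7, 10, 14, 19, 22, 26 — 7 in total.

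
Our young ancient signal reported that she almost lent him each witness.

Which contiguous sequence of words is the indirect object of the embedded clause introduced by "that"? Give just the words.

him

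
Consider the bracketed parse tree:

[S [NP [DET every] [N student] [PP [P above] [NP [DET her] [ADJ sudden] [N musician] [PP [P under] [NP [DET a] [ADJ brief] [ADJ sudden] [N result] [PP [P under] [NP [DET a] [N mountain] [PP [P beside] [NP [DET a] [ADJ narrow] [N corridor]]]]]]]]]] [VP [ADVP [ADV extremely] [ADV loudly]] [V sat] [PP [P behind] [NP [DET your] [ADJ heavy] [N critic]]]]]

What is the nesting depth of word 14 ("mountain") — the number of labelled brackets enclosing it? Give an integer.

Path from the root down to the word: S → NP → PP → NP → PP → NP → PP → NP → N. That is 9 enclosing brackets.

9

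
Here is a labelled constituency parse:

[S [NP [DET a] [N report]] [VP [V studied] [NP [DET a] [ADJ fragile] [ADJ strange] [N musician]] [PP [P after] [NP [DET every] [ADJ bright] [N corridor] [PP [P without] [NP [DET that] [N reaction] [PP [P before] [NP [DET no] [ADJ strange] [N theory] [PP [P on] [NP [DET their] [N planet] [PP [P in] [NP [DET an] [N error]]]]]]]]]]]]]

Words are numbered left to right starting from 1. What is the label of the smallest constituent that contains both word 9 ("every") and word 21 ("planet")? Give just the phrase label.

Both words fall inside [NP every bright corridor without that reaction before no strange theory on their planet in an error] (words 9–24), and no smaller constituent contains them both. Label: NP.

NP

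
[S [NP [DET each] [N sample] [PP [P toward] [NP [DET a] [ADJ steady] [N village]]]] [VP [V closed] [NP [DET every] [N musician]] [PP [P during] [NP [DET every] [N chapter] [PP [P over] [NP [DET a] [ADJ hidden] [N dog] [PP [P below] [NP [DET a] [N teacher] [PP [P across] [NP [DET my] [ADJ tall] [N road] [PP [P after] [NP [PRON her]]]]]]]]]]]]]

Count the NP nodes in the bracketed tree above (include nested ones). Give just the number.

8

Scanning left to right, an opening `[NP` appears at word positions 1, 4, 8, 11, 14, 18, 21, 25 — 8 in total.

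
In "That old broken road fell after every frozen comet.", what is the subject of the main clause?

"that old broken road" is the NP that combines with the VP headed by "fell" to form the main clause — the subject.

that old broken road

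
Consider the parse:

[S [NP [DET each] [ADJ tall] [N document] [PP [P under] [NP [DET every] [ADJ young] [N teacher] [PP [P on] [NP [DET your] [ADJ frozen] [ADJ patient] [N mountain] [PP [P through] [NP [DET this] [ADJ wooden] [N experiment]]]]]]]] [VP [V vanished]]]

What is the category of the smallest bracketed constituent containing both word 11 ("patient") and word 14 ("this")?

NP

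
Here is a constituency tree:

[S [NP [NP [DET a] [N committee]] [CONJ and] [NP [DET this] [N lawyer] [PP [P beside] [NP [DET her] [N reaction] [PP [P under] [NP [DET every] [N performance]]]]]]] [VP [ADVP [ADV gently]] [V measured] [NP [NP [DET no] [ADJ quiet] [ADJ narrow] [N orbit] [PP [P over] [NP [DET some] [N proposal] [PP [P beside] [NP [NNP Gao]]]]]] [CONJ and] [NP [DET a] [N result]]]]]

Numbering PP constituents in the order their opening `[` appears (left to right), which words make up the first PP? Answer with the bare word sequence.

beside her reaction under every performance

In left-to-right order the PP constituents are "beside her reaction under every performance"; "under every performance"; "over some proposal beside Gao"; "beside Gao". Number 1 is "beside her reaction under every performance".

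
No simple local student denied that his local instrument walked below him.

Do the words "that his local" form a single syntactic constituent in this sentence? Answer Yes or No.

No

The smallest constituent containing the whole sequence is the subordinate clause [SBAR that his local instrument walked below him], but the sequence is only part of it — it straddles the boundary between complementizer "that" and clause "his local instrument walked below him".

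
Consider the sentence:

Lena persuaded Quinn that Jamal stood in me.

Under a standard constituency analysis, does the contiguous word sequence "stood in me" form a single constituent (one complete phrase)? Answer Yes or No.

The sequence corresponds to a single VP node — the verb phrase "stood in me".

Yes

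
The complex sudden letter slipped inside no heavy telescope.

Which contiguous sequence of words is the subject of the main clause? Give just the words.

In the main clause the verb is "slipped"; the NP preceding it, "the complex sudden letter", is the subject.

the complex sudden letter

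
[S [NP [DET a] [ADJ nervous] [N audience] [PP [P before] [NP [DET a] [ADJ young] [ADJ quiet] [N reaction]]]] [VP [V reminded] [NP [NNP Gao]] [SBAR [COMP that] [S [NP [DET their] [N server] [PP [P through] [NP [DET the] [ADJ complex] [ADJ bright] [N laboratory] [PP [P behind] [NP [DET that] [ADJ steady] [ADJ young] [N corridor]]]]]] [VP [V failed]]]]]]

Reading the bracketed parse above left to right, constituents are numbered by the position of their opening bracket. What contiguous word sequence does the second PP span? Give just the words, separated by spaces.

through the complex bright laboratory behind that steady young corridor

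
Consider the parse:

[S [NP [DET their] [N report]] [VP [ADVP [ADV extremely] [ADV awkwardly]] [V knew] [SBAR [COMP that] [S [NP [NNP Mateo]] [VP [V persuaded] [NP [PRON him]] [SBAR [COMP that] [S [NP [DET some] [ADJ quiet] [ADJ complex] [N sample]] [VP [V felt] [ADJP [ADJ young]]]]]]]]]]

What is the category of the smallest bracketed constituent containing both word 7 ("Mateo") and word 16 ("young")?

S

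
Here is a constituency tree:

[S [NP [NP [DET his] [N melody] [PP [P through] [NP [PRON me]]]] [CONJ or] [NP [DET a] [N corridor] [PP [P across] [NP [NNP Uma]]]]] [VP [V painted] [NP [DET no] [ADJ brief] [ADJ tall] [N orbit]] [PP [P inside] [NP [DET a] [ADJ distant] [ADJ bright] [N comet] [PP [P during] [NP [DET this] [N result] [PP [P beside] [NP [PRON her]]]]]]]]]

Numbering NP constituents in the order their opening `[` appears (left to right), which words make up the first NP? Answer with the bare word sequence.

his melody through me or a corridor across Uma

The NP opening brackets appear, in order, over: "his melody through me or a corridor across Uma"; "his melody through me"; "me"; "a corridor across Uma"; "Uma"; "no brief tall orbit"; "a distant bright comet during this result beside her"; "this result beside her"; "her". The first one spans "his melody through me or a corridor across Uma".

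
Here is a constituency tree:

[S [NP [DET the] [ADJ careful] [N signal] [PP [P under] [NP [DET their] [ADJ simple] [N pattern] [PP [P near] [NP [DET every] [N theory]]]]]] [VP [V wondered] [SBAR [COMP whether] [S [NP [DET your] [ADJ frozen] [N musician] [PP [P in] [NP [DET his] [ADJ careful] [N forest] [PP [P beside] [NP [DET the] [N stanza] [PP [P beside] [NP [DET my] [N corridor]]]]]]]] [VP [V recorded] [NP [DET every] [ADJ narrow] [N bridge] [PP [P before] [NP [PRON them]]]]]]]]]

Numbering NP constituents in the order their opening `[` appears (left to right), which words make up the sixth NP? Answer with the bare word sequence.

the stanza beside my corridor

The NP opening brackets appear, in order, over: "the careful signal under their simple pattern near every theory"; "their simple pattern near every theory"; "every theory"; "your frozen musician in his careful forest beside the stanza beside my corridor"; "his careful forest beside the stanza beside my corridor"; "the stanza beside my corridor"; "my corridor"; "every narrow bridge before them"; "them". The sixth one spans "the stanza beside my corridor".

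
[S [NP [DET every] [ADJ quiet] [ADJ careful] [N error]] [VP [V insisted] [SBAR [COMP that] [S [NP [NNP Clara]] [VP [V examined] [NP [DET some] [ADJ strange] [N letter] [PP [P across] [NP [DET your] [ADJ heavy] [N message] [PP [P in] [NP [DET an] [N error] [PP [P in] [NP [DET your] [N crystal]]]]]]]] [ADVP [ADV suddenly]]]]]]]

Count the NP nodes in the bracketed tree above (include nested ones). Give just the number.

The NP constituents are: [NP every quiet careful error]; [NP Clara]; [NP some strange letter across your heavy message in an error in your crystal]; [NP your heavy message in an error in your crystal]; [NP an error in your crystal]; [NP your crystal]. Total: 6.

6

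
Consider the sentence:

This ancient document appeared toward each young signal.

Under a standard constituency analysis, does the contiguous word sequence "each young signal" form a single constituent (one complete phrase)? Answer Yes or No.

Yes

"each young signal" is exactly the noun phrase [NP each young signal], a complete constituent.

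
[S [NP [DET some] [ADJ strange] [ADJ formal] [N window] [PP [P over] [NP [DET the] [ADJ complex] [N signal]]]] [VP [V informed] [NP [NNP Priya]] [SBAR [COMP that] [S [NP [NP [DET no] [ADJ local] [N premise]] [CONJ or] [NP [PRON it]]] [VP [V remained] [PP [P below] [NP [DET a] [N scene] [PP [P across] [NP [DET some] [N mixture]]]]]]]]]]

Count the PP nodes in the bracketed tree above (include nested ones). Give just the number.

3

Listing each PP by its span: [PP over the complex signal]; [PP below a scene across some mixture]; [PP across some mixture] — that makes 3.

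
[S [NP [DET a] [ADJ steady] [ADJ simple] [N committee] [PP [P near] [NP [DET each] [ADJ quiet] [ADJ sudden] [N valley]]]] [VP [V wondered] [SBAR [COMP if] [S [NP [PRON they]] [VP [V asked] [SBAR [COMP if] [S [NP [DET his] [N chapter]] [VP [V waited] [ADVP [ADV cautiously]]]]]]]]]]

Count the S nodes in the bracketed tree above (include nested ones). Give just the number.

3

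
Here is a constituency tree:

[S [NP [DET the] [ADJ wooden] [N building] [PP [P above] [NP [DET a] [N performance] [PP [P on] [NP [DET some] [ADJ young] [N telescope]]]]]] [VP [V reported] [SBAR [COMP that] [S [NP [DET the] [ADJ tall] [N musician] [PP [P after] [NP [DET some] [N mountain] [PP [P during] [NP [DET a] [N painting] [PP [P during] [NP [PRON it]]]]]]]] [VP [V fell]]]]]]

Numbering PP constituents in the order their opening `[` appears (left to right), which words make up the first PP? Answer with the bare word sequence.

Opening `[PP` markers occur at word positions 4, 7, 16, 19, 22; the first of these opens the constituent [PP above a performance on some young telescope].

above a performance on some young telescope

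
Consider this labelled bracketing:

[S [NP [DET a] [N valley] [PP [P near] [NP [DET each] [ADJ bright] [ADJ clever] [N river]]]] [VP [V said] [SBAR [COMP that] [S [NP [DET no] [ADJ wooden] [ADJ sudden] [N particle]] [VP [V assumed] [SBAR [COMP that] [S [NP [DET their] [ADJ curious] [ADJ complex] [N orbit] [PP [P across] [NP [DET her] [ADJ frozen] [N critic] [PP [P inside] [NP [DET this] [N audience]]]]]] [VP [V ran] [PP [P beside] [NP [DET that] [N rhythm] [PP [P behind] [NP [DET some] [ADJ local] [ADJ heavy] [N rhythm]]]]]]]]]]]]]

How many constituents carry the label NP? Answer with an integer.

The NP constituents are: [NP a valley near each bright clever river]; [NP each bright clever river]; [NP no wooden sudden particle]; [NP their curious complex orbit across her frozen critic inside this audience]; [NP her frozen critic inside this audience]; [NP this audience] …. Total: 8.

8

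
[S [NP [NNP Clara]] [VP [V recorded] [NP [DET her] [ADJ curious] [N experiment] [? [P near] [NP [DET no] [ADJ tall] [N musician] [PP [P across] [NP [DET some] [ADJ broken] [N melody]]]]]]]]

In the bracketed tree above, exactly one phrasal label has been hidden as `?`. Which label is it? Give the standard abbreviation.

A constituent whose immediate children are P 'near', NP is a prepositional phrase: PP.

PP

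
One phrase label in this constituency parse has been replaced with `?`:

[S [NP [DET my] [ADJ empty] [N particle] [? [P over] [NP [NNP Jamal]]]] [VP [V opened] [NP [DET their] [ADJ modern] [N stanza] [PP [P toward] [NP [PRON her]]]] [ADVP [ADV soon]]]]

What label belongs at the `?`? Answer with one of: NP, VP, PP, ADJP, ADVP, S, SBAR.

PP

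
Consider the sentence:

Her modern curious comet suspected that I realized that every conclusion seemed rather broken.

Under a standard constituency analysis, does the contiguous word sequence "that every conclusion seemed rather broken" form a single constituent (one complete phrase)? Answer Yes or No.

"that every conclusion seemed rather broken" is exactly the subordinate clause [SBAR that every conclusion seemed rather broken], a complete constituent.

Yes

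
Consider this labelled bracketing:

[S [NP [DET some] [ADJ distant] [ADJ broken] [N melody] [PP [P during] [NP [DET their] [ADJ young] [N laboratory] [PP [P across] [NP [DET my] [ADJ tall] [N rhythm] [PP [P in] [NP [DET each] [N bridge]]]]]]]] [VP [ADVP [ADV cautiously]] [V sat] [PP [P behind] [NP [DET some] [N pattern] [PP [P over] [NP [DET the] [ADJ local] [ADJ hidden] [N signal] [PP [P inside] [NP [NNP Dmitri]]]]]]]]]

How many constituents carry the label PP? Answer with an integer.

6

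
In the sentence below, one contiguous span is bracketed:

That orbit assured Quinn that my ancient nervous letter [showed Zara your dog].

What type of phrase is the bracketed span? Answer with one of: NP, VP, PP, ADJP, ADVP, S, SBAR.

VP

"showed" is the head of the bracketed span, so the span is a verb phrase: VP.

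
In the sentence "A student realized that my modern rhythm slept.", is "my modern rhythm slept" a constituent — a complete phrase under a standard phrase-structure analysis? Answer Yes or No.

Yes

"my modern rhythm slept" is exactly the clause [S my modern rhythm slept], a complete constituent.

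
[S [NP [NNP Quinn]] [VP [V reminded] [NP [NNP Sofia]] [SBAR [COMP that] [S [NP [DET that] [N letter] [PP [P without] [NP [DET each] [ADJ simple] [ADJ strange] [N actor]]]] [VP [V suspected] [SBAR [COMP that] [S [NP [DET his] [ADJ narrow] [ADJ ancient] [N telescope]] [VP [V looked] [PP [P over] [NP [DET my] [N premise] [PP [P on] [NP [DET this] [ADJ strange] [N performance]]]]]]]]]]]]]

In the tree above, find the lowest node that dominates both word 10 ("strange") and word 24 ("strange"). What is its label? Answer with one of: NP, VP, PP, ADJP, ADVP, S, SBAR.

S

Both words fall inside [S that letter without each simple strange actor suspected that his narrow ancient telescope looked over my premise on this strange performance] (words 5–25), and no smaller constituent contains them both. Label: S.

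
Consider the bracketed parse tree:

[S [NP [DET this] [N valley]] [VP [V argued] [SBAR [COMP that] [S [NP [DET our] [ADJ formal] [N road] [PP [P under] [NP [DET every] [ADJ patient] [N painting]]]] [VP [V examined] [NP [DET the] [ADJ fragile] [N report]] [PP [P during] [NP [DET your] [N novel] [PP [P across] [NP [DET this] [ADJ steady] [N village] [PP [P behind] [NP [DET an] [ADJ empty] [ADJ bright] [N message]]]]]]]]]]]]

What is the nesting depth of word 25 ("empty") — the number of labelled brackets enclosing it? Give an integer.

12

The word sits inside ADJ, which is inside NP, inside PP, inside NP, inside PP, inside NP, inside PP, inside VP, inside S, inside SBAR, inside VP, inside S — 12 brackets in all.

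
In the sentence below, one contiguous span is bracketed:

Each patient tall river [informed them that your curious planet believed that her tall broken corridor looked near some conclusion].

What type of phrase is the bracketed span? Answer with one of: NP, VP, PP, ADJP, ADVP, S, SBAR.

VP

The span is built around the verb "informed" — a verb phrase (VP).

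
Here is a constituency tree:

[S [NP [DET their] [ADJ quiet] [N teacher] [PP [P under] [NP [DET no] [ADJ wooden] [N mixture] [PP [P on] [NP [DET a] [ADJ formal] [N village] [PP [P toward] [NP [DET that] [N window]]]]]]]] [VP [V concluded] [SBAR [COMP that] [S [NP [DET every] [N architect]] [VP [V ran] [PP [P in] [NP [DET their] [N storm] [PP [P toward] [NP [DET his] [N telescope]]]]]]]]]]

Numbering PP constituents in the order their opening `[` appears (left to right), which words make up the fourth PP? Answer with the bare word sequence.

in their storm toward his telescope

Opening `[PP` markers occur at word positions 4, 8, 12, 20, 23; the fourth of these opens the constituent [PP in their storm toward his telescope].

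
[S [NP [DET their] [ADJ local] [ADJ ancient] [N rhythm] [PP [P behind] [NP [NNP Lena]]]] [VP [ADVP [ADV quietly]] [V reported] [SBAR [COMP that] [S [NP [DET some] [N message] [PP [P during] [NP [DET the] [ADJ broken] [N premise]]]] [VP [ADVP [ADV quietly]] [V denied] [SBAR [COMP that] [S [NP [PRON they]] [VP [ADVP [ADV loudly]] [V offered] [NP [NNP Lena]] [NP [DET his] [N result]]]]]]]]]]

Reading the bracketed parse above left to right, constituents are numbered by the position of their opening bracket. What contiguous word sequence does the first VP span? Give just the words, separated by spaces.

quietly reported that some message during the broken premise quietly denied that they loudly offered Lena his result

The VP opening brackets appear, in order, over: "quietly reported that some message during the broken premise quietly denied that they loudly offered Lena his result"; "quietly denied that they loudly offered Lena his result"; "loudly offered Lena his result". The first one spans "quietly reported that some message during the broken premise quietly denied that they loudly offered Lena his result".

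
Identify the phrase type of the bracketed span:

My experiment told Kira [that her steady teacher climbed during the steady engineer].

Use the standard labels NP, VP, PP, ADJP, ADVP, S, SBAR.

"that" is the head of the bracketed span, so the span is a subordinate clause: SBAR.

SBAR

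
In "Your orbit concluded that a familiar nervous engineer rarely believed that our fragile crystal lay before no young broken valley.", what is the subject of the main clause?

your orbit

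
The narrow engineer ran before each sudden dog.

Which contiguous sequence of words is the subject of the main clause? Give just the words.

the narrow engineer

In the main clause the verb is "ran"; the NP preceding it, "the narrow engineer", is the subject.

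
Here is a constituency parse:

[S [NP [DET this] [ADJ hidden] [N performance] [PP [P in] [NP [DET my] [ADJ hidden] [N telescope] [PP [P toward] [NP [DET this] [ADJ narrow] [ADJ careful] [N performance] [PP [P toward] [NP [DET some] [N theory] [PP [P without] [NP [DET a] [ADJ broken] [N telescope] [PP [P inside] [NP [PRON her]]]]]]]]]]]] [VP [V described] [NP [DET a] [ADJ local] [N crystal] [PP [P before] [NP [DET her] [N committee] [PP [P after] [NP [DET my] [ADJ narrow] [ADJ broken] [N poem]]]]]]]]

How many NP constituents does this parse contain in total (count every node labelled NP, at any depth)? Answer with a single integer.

9

Scanning left to right, an opening `[NP` appears at word positions 1, 5, 9, 14, 17, 21, 23, 27, 30 — 9 in total.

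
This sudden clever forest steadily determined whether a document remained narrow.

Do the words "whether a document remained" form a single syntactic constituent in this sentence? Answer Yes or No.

No

"whether" belongs to the complementizer "whether" while "remained" belongs to the clause "a document remained narrow"; a span that runs across that boundary is not a single phrase.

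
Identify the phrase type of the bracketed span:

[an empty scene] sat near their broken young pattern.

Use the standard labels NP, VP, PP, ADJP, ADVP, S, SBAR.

NP

The bracketed span "an empty scene" is headed by "scene", making it a noun phrase (NP).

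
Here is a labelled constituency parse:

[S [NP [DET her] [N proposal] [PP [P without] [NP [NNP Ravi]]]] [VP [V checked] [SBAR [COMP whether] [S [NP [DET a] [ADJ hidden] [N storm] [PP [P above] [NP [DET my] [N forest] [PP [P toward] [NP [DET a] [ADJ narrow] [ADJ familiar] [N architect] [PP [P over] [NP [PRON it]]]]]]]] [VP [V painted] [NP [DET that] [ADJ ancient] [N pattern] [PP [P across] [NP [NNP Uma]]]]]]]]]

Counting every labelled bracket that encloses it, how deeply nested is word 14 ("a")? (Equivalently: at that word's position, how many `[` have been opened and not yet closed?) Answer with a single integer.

10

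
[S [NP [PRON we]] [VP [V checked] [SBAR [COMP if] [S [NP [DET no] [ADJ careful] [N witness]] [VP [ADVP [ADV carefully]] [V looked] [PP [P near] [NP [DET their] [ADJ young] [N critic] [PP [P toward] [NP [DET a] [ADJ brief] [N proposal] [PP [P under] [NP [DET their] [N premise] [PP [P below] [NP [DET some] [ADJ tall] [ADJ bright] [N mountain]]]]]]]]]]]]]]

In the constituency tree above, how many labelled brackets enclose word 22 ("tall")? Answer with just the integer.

14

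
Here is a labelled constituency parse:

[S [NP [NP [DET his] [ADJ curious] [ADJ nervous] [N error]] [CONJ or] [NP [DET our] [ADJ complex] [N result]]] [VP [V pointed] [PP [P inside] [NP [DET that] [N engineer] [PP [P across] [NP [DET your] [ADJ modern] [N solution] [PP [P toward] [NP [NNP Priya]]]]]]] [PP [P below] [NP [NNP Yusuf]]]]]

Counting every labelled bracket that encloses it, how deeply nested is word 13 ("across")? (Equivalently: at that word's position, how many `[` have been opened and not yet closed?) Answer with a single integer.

Path from the root down to the word: S → VP → PP → NP → PP → P. That is 6 enclosing brackets.

6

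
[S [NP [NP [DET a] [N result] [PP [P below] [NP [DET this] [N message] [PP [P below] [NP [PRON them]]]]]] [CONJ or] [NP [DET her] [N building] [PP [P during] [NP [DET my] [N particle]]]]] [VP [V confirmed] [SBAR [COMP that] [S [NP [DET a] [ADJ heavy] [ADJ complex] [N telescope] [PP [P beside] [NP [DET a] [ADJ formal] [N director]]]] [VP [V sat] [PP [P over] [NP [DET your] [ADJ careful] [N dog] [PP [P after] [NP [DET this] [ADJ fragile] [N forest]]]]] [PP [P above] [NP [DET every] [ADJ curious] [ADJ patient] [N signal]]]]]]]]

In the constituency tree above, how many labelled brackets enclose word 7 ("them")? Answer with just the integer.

Path from the root down to the word: S → NP → NP → PP → NP → PP → NP → PRON. That is 8 enclosing brackets.

8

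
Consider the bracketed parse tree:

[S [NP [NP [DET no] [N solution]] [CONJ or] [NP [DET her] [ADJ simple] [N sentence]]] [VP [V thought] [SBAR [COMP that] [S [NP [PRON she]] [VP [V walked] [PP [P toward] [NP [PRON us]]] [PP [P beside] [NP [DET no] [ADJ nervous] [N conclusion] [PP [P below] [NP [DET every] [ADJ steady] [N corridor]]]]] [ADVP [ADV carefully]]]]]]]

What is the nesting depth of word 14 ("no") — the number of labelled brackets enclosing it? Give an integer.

Counting open brackets not yet closed at "no": [S [VP [SBAR [S [VP [PP [NP [DET = 8.

8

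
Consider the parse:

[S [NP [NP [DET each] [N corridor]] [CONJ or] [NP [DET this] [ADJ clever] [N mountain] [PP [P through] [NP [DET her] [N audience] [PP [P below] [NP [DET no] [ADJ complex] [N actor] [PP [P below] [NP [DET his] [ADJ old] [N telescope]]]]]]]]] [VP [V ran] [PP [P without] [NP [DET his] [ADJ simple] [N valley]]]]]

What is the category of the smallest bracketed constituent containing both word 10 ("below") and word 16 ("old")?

PP

Both words fall inside [PP below no complex actor below his old telescope] (words 10–17), and no smaller constituent contains them both. Label: PP.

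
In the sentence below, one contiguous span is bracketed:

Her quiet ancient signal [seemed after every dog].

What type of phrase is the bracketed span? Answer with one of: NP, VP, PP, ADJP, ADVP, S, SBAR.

VP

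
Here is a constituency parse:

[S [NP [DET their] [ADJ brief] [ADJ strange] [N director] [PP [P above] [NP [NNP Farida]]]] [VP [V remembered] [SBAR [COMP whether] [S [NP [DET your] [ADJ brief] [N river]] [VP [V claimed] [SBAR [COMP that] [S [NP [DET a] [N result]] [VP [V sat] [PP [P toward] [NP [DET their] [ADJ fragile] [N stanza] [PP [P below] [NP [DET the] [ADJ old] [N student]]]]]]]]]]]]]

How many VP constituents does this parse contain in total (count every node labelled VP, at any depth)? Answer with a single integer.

Scanning left to right, an opening `[VP` appears at word positions 7, 12, 16 — 3 in total.

3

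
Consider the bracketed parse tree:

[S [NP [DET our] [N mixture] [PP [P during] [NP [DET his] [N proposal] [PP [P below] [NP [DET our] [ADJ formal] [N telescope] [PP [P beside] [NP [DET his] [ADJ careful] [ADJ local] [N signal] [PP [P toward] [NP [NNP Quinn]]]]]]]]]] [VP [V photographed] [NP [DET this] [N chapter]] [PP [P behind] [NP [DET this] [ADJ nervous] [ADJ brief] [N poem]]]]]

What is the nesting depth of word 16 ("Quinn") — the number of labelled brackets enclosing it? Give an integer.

11

Path from the root down to the word: S → NP → PP → NP → PP → NP → PP → NP → PP → NP → NNP. That is 11 enclosing brackets.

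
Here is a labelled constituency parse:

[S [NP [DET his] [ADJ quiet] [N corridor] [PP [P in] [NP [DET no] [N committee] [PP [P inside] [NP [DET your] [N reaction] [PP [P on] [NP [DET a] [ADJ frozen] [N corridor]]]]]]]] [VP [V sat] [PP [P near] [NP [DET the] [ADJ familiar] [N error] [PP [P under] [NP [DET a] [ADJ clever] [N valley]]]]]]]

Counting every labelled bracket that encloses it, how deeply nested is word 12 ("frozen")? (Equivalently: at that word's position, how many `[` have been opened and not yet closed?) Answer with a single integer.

9

Path from the root down to the word: S → NP → PP → NP → PP → NP → PP → NP → ADJ. That is 9 enclosing brackets.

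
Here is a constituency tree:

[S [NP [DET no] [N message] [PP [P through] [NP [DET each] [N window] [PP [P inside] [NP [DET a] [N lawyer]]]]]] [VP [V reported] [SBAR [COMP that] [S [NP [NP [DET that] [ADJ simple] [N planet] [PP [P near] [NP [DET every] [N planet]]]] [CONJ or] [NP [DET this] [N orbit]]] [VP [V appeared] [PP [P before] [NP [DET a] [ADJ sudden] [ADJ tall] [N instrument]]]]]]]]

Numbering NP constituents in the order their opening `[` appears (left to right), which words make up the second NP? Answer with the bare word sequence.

each window inside a lawyer

The NP opening brackets appear, in order, over: "no message through each window inside a lawyer"; "each window inside a lawyer"; "a lawyer"; "that simple planet near every planet or this orbit"; "that simple planet near every planet"; "every planet"; "this orbit"; "a sudden tall instrument". The second one spans "each window inside a lawyer".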